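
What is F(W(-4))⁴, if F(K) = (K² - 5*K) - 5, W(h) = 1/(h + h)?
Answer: 6059221281/16777216 ≈ 361.16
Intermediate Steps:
W(h) = 1/(2*h)
F(K) = -5 + K² - 5*K
F(W(-4))⁴ = (-5 + ((½)/(-4))² - 5/(2*(-4)))⁴ = (-5 + ((½)*(-¼))² - 5*(-1)/(2*4))⁴ = (-5 + (-⅛)² - 5*(-⅛))⁴ = (-5 + 1/64 + 5/8)⁴ = (-279/64)⁴ = 6059221281/16777216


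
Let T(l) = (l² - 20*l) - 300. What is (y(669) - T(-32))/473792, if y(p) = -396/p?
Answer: -1729/600316 ≈ -0.0028801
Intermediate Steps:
T(l) = -300 + l² - 20*l
(y(669) - T(-32))/473792 = (-396/669 - (-300 + (-32)² - 20*(-32)))/473792 = (-396*1/669 - (-300 + 1024 + 640))*(1/473792) = (-132/223 - 1*1364)*(1/473792) = (-132/223 - 1364)*(1/473792) = -304304/223*1/473792 = -1729/600316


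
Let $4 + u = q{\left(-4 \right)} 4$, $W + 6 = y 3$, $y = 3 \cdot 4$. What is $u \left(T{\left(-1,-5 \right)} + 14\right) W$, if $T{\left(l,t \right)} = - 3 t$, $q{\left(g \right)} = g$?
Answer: $-17400$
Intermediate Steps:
$y = 12$
$W = 30$ ($W = -6 + 12 \cdot 3 = -6 + 36 = 30$)
$u = -20$ ($u = -4 - 16 = -20$)
$u \left(T{\left(-1,-5 \right)} + 14\right) W = - 20 \left(\left(-3\right) \left(-5\right) + 14\right) 30 = - 20 \left(15 + 14\right) 30 = \left(-20\right) 29 \cdot 30 = \left(-580\right) 30 = -17400$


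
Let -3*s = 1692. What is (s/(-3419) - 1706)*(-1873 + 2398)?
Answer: -3061931250/3419 ≈ -8.9556e+5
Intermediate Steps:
s = -564 (s = -⅓*1692 = -564)
(s/(-3419) - 1706)*(-1873 + 2398) = (-564/(-3419) - 1706)*(-1873 + 2398) = (-564*(-1/3419) - 1706)*525 = (564/3419 - 1706)*525 = -5832250/3419*525 = -3061931250/3419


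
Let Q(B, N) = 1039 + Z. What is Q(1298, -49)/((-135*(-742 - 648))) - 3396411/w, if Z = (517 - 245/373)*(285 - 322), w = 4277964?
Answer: -8885120177059/9980981977860 ≈ -0.89021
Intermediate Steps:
Z = -7126052/373 (Z = (517 - 245*1/373)*(-37) = (517 - 245/373)*(-37) = (192596/373)*(-37) = -7126052/373 ≈ -19105.)
Q(B, N) = -6738505/373 (Q(B, N) = 1039 - 7126052/373 = -6738505/373)
Q(1298, -49)/((-135*(-742 - 648))) - 3396411/w = -6738505*(-1/(135*(-742 - 648)))/373 - 3396411/4277964 = -6738505/(373*((-135*(-1390)))) - 3396411*1/4277964 = -6738505/373/187650 - 1132137/1425988 = -6738505/373*1/187650 - 1132137/1425988 = -1347701/13998690 - 1132137/1425988 = -8885120177059/9980981977860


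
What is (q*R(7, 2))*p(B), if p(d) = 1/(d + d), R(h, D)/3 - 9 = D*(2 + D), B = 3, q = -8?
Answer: -68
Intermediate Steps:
R(h, D) = 27 + 3*D*(2 + D) (R(h, D) = 27 + 3*(D*(2 + D)) = 27 + 3*D*(2 + D))
p(d) = 1/(2*d)
(q*R(7, 2))*p(B) = (-8*(27 + 3*2² + 6*2))*((½)/3) = (-8*(27 + 3*4 + 12))*((½)*(⅓)) = -8*(27 + 12 + 12)*(⅙) = -8*51*(⅙) = -408*⅙ = -68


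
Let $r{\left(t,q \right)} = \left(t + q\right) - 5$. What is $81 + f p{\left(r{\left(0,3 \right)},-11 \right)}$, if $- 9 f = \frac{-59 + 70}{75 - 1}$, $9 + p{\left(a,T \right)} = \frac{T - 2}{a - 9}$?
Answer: $\frac{27016}{333} \approx 81.129$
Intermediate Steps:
$r{\left(t,q \right)} = -5 + q + t$ ($r{\left(t,q \right)} = \left(q + t\right) - 5 = -5 + q + t$)
$p{\left(a,T \right)} = -9 + \frac{-2 + T}{-9 + a}$ ($p{\left(a,T \right)} = -9 + \frac{T - 2}{a - 9} = -9 + \frac{-2 + T}{-9 + a}$)
$f = - \frac{11}{666}$ ($f = - \frac{\left(-59 + 70\right) \frac{1}{75 - 1}}{9} = - \frac{11 \cdot \frac{1}{74}}{9} = \left(- \frac{1}{9}\right) \frac{11}{74} = - \frac{11}{666} \approx -0.016517$)
$81 + f p{\left(r{\left(0,3 \right)},-11 \right)} = 81 - \frac{11 \frac{79 - 11 - 9 \left(-5 + 3 + 0\right)}{-9 + \left(-5 + 3 + 0\right)}}{666} = 81 - \frac{11 \frac{79 - 11 - -18}{-9 - 2}}{666} = 81 - \frac{11 \frac{79 - 11 + 18}{-11}}{666} = 81 - \frac{11 \left(\left(- \frac{1}{11}\right) 86\right)}{666} = 81 - - \frac{43}{333} = 81 + \frac{43}{333} = \frac{27016}{333}$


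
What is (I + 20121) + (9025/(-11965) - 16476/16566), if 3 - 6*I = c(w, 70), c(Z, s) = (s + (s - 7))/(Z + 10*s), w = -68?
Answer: 504079785371299/25054020816 ≈ 20120.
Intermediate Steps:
c(Z, s) = (-7 + 2*s)/(Z + 10*s) (c(Z, s) = (s + (-7 + s))/(Z + 10*s) = (-7 + 2*s)/(Z + 10*s))
I = 1763/3792 (I = ½ - (-7 + 2*70)/(6*(-68 + 10*70)) = ½ - (-7 + 140)/(6*(-68 + 700)) = ½ - 133/(6*632) = ½ - 133/3792 = 1763/3792 ≈ 0.46493)
(I + 20121) + (9025/(-11965) - 16476/16566) = (1763/3792 + 20121) + (9025/(-11965) - 16476/16566) = 76300595/3792 + (9025*(-1/11965) - 16476*1/16566) = 76300595/3792 + (-1805/2393 - 2746/2761) = 76300595/3792 - 11554783/6607073 = 504079785371299/25054020816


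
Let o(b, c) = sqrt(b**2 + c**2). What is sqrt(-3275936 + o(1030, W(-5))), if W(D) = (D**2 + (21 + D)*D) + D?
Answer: sqrt(-3275936 + 10*sqrt(10645)) ≈ 1809.7*I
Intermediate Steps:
W(D) = D + D**2 + D*(21 + D) (W(D) = (D**2 + D*(21 + D)) + D = D + D**2 + D*(21 + D))
sqrt(-3275936 + o(1030, W(-5))) = sqrt(-3275936 + sqrt(1030**2 + (2*(-5)*(11 - 5))**2)) = sqrt(-3275936 + sqrt(1060900 + (2*(-5)*6)**2)) = sqrt(-3275936 + sqrt(1060900 + (-60)**2)) = sqrt(-3275936 + sqrt(1060900 + 3600)) = sqrt(-3275936 + sqrt(1064500)) = sqrt(-3275936 + 10*sqrt(10645))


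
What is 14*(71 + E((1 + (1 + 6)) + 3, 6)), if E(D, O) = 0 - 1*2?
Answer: 966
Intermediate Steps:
E(D, O) = -2 (E(D, O) = 0 - 2 = -2)
14*(71 + E((1 + (1 + 6)) + 3, 6)) = 14*(71 - 2) = 14*69 = 966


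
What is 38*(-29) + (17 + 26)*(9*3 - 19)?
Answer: -758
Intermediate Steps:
38*(-29) + (17 + 26)*(9*3 - 19) = -1102 + 43*(27 - 19) = -1102 + 43*8 = -1102 + 344 = -758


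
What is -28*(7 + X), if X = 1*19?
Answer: -728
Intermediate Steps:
X = 19
-28*(7 + X) = -28*(7 + 19) = -28*26 = -728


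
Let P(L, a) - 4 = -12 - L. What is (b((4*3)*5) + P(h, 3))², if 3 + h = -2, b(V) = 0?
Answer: 9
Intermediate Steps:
h = -5 (h = -3 - 2 = -5)
P(L, a) = -8 - L (P(L, a) = 4 + (-12 - L) = -8 - L)
(b((4*3)*5) + P(h, 3))² = (0 + (-8 - 1*(-5)))² = (0 + (-8 + 5))² = (0 - 3)² = (-3)² = 9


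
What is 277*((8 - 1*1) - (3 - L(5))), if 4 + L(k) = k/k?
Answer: 277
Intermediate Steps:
L(k) = -3 (L(k) = -4 + k/k = -4 + 1 = -3)
277*((8 - 1*1) - (3 - L(5))) = 277*((8 - 1*1) - (3 - 1*(-3))) = 277*((8 - 1) - (3 + 3)) = 277*(7 - 1*6) = 277*(7 - 6) = 277*1 = 277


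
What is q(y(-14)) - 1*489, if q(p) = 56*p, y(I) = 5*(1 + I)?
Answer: -4129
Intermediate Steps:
y(I) = 5 + 5*I
q(y(-14)) - 1*489 = 56*(5 + 5*(-14)) - 1*489 = 56*(5 - 70) - 489 = 56*(-65) - 489 = -3640 - 489 = -4129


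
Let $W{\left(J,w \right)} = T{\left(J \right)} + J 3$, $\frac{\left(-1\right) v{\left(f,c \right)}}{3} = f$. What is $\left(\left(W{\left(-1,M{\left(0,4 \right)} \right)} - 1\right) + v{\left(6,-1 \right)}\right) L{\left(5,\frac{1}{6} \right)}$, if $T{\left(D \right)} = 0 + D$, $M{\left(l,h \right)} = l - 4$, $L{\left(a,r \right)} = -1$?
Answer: $23$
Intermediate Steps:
$v{\left(f,c \right)} = - 3 f$
$M{\left(l,h \right)} = -4 + l$ ($M{\left(l,h \right)} = l - 4 = -4 + l$)
$T{\left(D \right)} = D$
$W{\left(J,w \right)} = 4 J$ ($W{\left(J,w \right)} = J + J 3 = J + 3 J = 4 J$)
$\left(\left(W{\left(-1,M{\left(0,4 \right)} \right)} - 1\right) + v{\left(6,-1 \right)}\right) L{\left(5,\frac{1}{6} \right)} = \left(\left(4 \left(-1\right) - 1\right) - 18\right) \left(-1\right) = \left(\left(-4 - 1\right) - 18\right) \left(-1\right) = \left(-5 - 18\right) \left(-1\right) = \left(-23\right) \left(-1\right) = 23$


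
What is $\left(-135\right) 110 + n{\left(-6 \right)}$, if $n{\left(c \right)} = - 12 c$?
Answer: $-14778$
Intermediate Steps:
$\left(-135\right) 110 + n{\left(-6 \right)} = \left(-135\right) 110 - -72 = -14850 + 72 = -14778$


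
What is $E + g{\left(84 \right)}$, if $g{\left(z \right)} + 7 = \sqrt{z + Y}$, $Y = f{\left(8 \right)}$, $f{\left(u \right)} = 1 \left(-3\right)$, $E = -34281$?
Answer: $-34279$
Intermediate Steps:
$f{\left(u \right)} = -3$
$Y = -3$
$g{\left(z \right)} = -7 + \sqrt{-3 + z}$ ($g{\left(z \right)} = -7 + \sqrt{z - 3} = -7 + \sqrt{-3 + z}$)
$E + g{\left(84 \right)} = -34281 - \left(7 - \sqrt{-3 + 84}\right) = -34281 - \left(7 - \sqrt{81}\right) = -34281 + \left(-7 + 9\right) = -34281 + 2 = -34279$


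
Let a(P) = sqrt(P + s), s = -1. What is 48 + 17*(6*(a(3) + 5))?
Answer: 558 + 102*sqrt(2) ≈ 702.25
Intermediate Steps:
a(P) = sqrt(-1 + P) (a(P) = sqrt(P - 1) = sqrt(-1 + P))
48 + 17*(6*(a(3) + 5)) = 48 + 17*(6*(sqrt(-1 + 3) + 5)) = 48 + 17*(6*(sqrt(2) + 5)) = 48 + 17*(6*(5 + sqrt(2))) = 48 + 17*(30 + 6*sqrt(2)) = 48 + (510 + 102*sqrt(2)) = 558 + 102*sqrt(2)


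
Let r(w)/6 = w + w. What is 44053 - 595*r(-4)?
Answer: 72613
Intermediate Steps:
r(w) = 12*w (r(w) = 6*(w + w) = 6*(2*w) = 12*w)
44053 - 595*r(-4) = 44053 - 7140*(-4) = 44053 - 595*(-48) = 44053 + 28560 = 72613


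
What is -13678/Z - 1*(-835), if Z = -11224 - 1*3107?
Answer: 11980063/14331 ≈ 835.95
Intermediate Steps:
Z = -14331 (Z = -11224 - 3107 = -14331)
-13678/Z - 1*(-835) = -13678/(-14331) - 1*(-835) = -13678*(-1/14331) + 835 = 13678/14331 + 835 = 11980063/14331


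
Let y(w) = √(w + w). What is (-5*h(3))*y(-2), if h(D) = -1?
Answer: 10*I ≈ 10.0*I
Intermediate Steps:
y(w) = √2*√w (y(w) = √(2*w) = √2*√w)
(-5*h(3))*y(-2) = (-5*(-1))*(√2*√(-2)) = 5*(√2*(I*√2)) = 5*(2*I) = 10*I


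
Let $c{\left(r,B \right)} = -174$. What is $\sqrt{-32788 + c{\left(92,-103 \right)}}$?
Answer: $i \sqrt{32962} \approx 181.55 i$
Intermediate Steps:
$\sqrt{-32788 + c{\left(92,-103 \right)}} = \sqrt{-32788 - 174} = \sqrt{-32962} = i \sqrt{32962}$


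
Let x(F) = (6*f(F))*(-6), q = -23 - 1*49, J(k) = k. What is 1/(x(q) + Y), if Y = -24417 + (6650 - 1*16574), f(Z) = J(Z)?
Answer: -1/31749 ≈ -3.1497e-5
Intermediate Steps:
f(Z) = Z
q = -72 (q = -23 - 49 = -72)
x(F) = -36*F (x(F) = (6*F)*(-6) = -36*F)
Y = -34341 (Y = -24417 + (6650 - 16574) = -24417 - 9924 = -34341)
1/(x(q) + Y) = 1/(-36*(-72) - 34341) = 1/(2592 - 34341) = 1/(-31749) = -1/31749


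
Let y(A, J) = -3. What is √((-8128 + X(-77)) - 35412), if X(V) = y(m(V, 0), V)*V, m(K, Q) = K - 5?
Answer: I*√43309 ≈ 208.11*I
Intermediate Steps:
m(K, Q) = -5 + K
X(V) = -3*V
√((-8128 + X(-77)) - 35412) = √((-8128 - 3*(-77)) - 35412) = √((-8128 + 231) - 35412) = √(-7897 - 35412) = √(-43309) = I*√43309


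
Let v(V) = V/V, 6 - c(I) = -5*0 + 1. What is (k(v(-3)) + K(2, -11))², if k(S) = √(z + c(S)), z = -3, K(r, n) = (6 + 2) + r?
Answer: (10 + √2)² ≈ 130.28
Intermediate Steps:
K(r, n) = 8 + r
c(I) = 5 (c(I) = 6 - (-5*0 + 1) = 6 - (0 + 1) = 6 - 1*1 = 6 - 1 = 5)
v(V) = 1
k(S) = √2 (k(S) = √(-3 + 5) = √2)
(k(v(-3)) + K(2, -11))² = (√2 + (8 + 2))² = (√2 + 10)² = (10 + √2)²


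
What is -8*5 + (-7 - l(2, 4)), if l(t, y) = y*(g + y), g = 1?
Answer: -67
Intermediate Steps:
l(t, y) = y*(1 + y)
-8*5 + (-7 - l(2, 4)) = -8*5 + (-7 - 4*(1 + 4)) = -40 + (-7 - 4*5) = -40 + (-7 - 1*20) = -40 + (-7 - 20) = -40 - 27 = -67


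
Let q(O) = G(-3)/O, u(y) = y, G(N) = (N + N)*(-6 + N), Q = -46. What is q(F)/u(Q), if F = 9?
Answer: -3/23 ≈ -0.13043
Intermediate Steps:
G(N) = 2*N*(-6 + N) (G(N) = (2*N)*(-6 + N) = 2*N*(-6 + N))
q(O) = 54/O (q(O) = (2*(-3)*(-6 - 3))/O = (2*(-3)*(-9))/O = 54/O)
q(F)/u(Q) = (54/9)/(-46) = (54*(⅑))*(-1/46) = 6*(-1/46) = -3/23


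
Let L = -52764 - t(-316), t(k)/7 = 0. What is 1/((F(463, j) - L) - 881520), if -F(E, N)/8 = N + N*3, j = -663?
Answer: -1/807540 ≈ -1.2383e-6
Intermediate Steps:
t(k) = 0 (t(k) = 7*0 = 0)
F(E, N) = -32*N (F(E, N) = -8*(N + N*3) = -8*(N + 3*N) = -32*N)
L = -52764 (L = -52764 - 1*0 = -52764 + 0 = -52764)
1/((F(463, j) - L) - 881520) = 1/((-32*(-663) - 1*(-52764)) - 881520) = 1/((21216 + 52764) - 881520) = 1/(73980 - 881520) = 1/(-807540) = -1/807540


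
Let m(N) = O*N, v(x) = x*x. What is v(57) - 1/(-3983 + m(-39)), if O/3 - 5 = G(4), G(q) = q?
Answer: 16361965/5036 ≈ 3249.0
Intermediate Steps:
v(x) = x**2
O = 27 (O = 15 + 3*4 = 15 + 12 = 27)
m(N) = 27*N
v(57) - 1/(-3983 + m(-39)) = 57**2 - 1/(-3983 + 27*(-39)) = 3249 - 1/(-3983 - 1053) = 3249 - 1/(-5036) = 3249 - 1*(-1/5036) = 3249 + 1/5036 = 16361965/5036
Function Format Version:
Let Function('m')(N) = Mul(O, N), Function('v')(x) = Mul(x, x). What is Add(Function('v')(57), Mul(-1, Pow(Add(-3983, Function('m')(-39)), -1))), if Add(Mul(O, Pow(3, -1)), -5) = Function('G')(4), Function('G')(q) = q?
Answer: Rational(16361965, 5036) ≈ 3249.0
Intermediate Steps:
Function('v')(x) = Pow(x, 2)
O = 27 (O = Add(15, Mul(3, 4)) = Add(15, 12) = 27)
Function('m')(N) = Mul(27, N)
Add(Function('v')(57), Mul(-1, Pow(Add(-3983, Function('m')(-39)), -1))) = Add(Pow(57, 2), Mul(-1, Pow(Add(-3983, Mul(27, -39)), -1))) = Add(3249, Mul(-1, Pow(Add(-3983, -1053), -1))) = Add(3249, Mul(-1, Pow(-5036, -1))) = Add(3249, Mul(-1, Rational(-1, 5036))) = Add(3249, Rational(1, 5036)) = Rational(16361965, 5036)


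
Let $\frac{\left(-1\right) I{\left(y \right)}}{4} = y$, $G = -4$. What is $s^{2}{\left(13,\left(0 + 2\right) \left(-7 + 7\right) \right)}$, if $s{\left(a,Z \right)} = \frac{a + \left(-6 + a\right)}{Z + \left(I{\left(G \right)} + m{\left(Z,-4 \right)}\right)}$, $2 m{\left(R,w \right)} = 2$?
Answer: $\frac{400}{289} \approx 1.3841$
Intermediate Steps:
$m{\left(R,w \right)} = 1$ ($m{\left(R,w \right)} = \frac{1}{2} \cdot 2 = 1$)
$I{\left(y \right)} = - 4 y$
$s{\left(a,Z \right)} = \frac{-6 + 2 a}{17 + Z}$ ($s{\left(a,Z \right)} = \frac{a + \left(-6 + a\right)}{Z + \left(\left(-4\right) \left(-4\right) + 1\right)} = \frac{-6 + 2 a}{Z + \left(16 + 1\right)} = \frac{-6 + 2 a}{Z + 17} = \frac{-6 + 2 a}{17 + Z}$)
$s^{2}{\left(13,\left(0 + 2\right) \left(-7 + 7\right) \right)} = \left(\frac{2 \left(-3 + 13\right)}{17 + \left(0 + 2\right) \left(-7 + 7\right)}\right)^{2} = \left(2 \frac{1}{17 + 2 \cdot 0} \cdot 10\right)^{2} = \left(2 \frac{1}{17 + 0} \cdot 10\right)^{2} = \left(2 \cdot \frac{1}{17} \cdot 10\right)^{2} = \left(\frac{20}{17}\right)^{2} = \frac{400}{289}$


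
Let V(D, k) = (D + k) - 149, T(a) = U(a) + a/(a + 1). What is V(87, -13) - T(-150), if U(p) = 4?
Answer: -11921/149 ≈ -80.007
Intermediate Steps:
T(a) = 4 + a/(1 + a) (T(a) = 4 + a/(a + 1) = 4 + a/(1 + a))
V(D, k) = -149 + D + k
V(87, -13) - T(-150) = (-149 + 87 - 13) - (4 + 5*(-150))/(1 - 150) = -75 - (4 - 750)/(-149) = -75 - (-1)*(-746)/149 = -75 - 1*746/149 = -75 - 746/149 = -11921/149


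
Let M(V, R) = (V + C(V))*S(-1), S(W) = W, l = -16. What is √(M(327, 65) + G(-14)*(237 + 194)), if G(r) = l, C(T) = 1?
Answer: 2*I*√1806 ≈ 84.994*I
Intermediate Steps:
G(r) = -16
M(V, R) = -1 - V (M(V, R) = (V + 1)*(-1) = (1 + V)*(-1) = -1 - V)
√(M(327, 65) + G(-14)*(237 + 194)) = √((-1 - 1*327) - 16*(237 + 194)) = √((-1 - 327) - 16*431) = √(-328 - 6896) = √(-7224) = 2*I*√1806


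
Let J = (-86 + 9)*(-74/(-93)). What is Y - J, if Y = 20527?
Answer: 1914709/93 ≈ 20588.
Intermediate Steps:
J = -5698/93 (J = -(-5698)*(-1)/93 = -77*74/93 = -5698/93 ≈ -61.269)
Y - J = 20527 - 1*(-5698/93) = 20527 + 5698/93 = 1914709/93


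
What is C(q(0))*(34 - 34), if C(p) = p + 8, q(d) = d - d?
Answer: 0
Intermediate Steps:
q(d) = 0
C(p) = 8 + p
C(q(0))*(34 - 34) = (8 + 0)*(34 - 34) = 8*0 = 0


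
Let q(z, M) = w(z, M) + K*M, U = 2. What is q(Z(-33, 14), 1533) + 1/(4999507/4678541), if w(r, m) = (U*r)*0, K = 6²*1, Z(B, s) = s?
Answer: 275917470857/4999507 ≈ 55189.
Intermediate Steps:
K = 36 (K = 36*1 = 36)
w(r, m) = 0 (w(r, m) = (2*r)*0 = 0)
q(z, M) = 36*M (q(z, M) = 0 + 36*M = 36*M)
q(Z(-33, 14), 1533) + 1/(4999507/4678541) = 36*1533 + 1/(4999507/4678541) = 55188 + 1/(4999507*(1/4678541)) = 55188 + 1/(4999507/4678541) = 55188 + 4678541/4999507 = 275917470857/4999507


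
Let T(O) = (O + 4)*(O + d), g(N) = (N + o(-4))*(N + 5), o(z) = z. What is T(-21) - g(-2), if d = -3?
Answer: 426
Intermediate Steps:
g(N) = (-4 + N)*(5 + N) (g(N) = (N - 4)*(N + 5) = (-4 + N)*(5 + N))
T(O) = (-3 + O)*(4 + O) (T(O) = (O + 4)*(O - 3) = (4 + O)*(-3 + O) = (-3 + O)*(4 + O))
T(-21) - g(-2) = (-12 - 21 + (-21)²) - (-20 - 2 + (-2)²) = (-12 - 21 + 441) - (-20 - 2 + 4) = 408 - 1*(-18) = 408 + 18 = 426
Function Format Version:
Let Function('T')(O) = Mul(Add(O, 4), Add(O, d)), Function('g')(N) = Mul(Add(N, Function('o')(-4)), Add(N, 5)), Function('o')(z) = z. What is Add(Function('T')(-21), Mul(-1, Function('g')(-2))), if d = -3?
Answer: 426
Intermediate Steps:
Function('g')(N) = Mul(Add(-4, N), Add(5, N)) (Function('g')(N) = Mul(Add(N, -4), Add(N, 5)) = Mul(Add(-4, N), Add(5, N)))
Function('T')(O) = Mul(Add(-3, O), Add(4, O)) (Function('T')(O) = Mul(Add(O, 4), Add(O, -3)) = Mul(Add(4, O), Add(-3, O)) = Mul(Add(-3, O), Add(4, O)))
Add(Function('T')(-21), Mul(-1, Function('g')(-2))) = Add(Add(-12, -21, Pow(-21, 2)), Mul(-1, Add(-20, -2, Pow(-2, 2)))) = Add(Add(-12, -21, 441), Mul(-1, Add(-20, -2, 4))) = Add(408, Mul(-1, -18)) = Add(408, 18) = 426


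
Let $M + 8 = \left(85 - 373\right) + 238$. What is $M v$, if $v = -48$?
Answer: $2784$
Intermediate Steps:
$M = -58$ ($M = -8 + \left(\left(85 - 373\right) + 238\right) = -8 + \left(-288 + 238\right) = -8 - 50 = -58$)
$M v = \left(-58\right) \left(-48\right) = 2784$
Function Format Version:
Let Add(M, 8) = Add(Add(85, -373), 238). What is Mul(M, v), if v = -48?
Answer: 2784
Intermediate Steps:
M = -58 (M = Add(-8, Add(Add(85, -373), 238)) = Add(-8, Add(-288, 238)) = Add(-8, -50) = -58)
Mul(M, v) = Mul(-58, -48) = 2784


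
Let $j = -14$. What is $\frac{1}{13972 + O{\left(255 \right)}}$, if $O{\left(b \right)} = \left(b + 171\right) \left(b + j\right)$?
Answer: $\frac{1}{116638} \approx 8.5735 \cdot 10^{-6}$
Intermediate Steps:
$O{\left(b \right)} = \left(-14 + b\right) \left(171 + b\right)$ ($O{\left(b \right)} = \left(b + 171\right) \left(b - 14\right) = \left(171 + b\right) \left(-14 + b\right) = \left(-14 + b\right) \left(171 + b\right)$)
$\frac{1}{13972 + O{\left(255 \right)}} = \frac{1}{13972 + \left(-2394 + 255^{2} + 157 \cdot 255\right)} = \frac{1}{13972 + \left(-2394 + 65025 + 40035\right)} = \frac{1}{13972 + 102666} = \frac{1}{116638}$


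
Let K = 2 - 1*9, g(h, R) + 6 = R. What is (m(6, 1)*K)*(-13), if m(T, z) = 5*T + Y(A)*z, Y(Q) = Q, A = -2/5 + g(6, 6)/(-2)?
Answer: 13468/5 ≈ 2693.6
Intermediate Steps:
g(h, R) = -6 + R
K = -7 (K = 2 - 9 = -7)
A = -⅖ (A = -2/5 + (-6 + 6)/(-2) = -2*⅕ + 0*(-½) = -⅖ + 0 = -⅖ ≈ -0.40000)
m(T, z) = 5*T - 2*z/5
(m(6, 1)*K)*(-13) = ((5*6 - ⅖*1)*(-7))*(-13) = ((30 - ⅖)*(-7))*(-13) = ((148/5)*(-7))*(-13) = -1036/5*(-13) = 13468/5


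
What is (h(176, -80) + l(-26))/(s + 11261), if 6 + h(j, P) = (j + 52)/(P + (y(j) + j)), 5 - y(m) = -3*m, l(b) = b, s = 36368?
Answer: -19900/29958641 ≈ -0.00066425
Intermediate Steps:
y(m) = 5 + 3*m (y(m) = 5 - (-3)*m = 5 + 3*m)
h(j, P) = -6 + (52 + j)/(5 + P + 4*j) (h(j, P) = -6 + (j + 52)/(P + ((5 + 3*j) + j)) = -6 + (52 + j)/(P + (5 + 4*j)) = -6 + (52 + j)/(5 + P + 4*j))
(h(176, -80) + l(-26))/(s + 11261) = ((22 - 23*176 - 6*(-80))/(5 - 80 + 4*176) - 26)/(36368 + 11261) = ((22 - 4048 + 480)/(5 - 80 + 704) - 26)/47629 = (-3546/629 - 26)*(1/47629) = -19900/629*1/47629 = -19900/29958641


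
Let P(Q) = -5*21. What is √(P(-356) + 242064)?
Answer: √241959 ≈ 491.89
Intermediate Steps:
P(Q) = -105
√(P(-356) + 242064) = √(-105 + 242064) = √241959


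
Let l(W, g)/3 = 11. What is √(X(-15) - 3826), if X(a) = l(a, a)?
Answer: I*√3793 ≈ 61.587*I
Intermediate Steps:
l(W, g) = 33 (l(W, g) = 3*11 = 33)
X(a) = 33
√(X(-15) - 3826) = √(33 - 3826) = √(-3793) = I*√3793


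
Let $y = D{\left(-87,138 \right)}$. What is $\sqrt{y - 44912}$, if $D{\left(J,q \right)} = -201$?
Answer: $i \sqrt{45113} \approx 212.4 i$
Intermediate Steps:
$y = -201$
$\sqrt{y - 44912} = \sqrt{-201 - 44912} = \sqrt{-45113} = i \sqrt{45113}$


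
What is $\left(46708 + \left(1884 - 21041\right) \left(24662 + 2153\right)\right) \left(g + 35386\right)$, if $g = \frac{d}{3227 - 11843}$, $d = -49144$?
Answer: $- \frac{19578660888385655}{1077} \approx -1.8179 \cdot 10^{13}$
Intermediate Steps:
$g = \frac{6143}{1077}$ ($g = - \frac{49144}{3227 - 11843} = - \frac{49144}{-8616} = \left(-49144\right) \left(- \frac{1}{8616}\right) = \frac{6143}{1077} \approx 5.7038$)
$\left(46708 + \left(1884 - 21041\right) \left(24662 + 2153\right)\right) \left(g + 35386\right) = \left(46708 + \left(1884 - 21041\right) \left(24662 + 2153\right)\right) \left(\frac{6143}{1077} + 35386\right) = \left(46708 - 513694955\right) \frac{38116865}{1077} = \left(-513648247\right) \frac{38116865}{1077} = - \frac{19578660888385655}{1077}$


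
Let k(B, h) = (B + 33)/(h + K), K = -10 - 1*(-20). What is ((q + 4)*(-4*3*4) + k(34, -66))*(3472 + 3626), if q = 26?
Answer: -40918449/4 ≈ -1.0230e+7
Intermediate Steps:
K = 10 (K = -10 + 20 = 10)
k(B, h) = (33 + B)/(10 + h) (k(B, h) = (B + 33)/(h + 10) = (33 + B)/(10 + h))
((q + 4)*(-4*3*4) + k(34, -66))*(3472 + 3626) = ((26 + 4)*(-4*3*4) + (33 + 34)/(10 - 66))*(3472 + 3626) = (30*(-12*4) + 67/(-56))*7098 = (30*(-48) - 1/56*67)*7098 = (-1440 - 67/56)*7098 = -80707/56*7098 = -40918449/4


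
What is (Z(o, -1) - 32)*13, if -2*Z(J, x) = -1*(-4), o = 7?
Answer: -442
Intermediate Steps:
Z(J, x) = -2 (Z(J, x) = -(-1)*(-4)/2 = -1/2*4 = -2)
(Z(o, -1) - 32)*13 = (-2 - 32)*13 = -34*13 = -442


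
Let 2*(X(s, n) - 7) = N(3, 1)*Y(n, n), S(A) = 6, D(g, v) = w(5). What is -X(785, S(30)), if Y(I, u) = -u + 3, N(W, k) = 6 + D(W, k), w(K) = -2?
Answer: -1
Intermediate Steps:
D(g, v) = -2
N(W, k) = 4 (N(W, k) = 6 - 2 = 4)
Y(I, u) = 3 - u
X(s, n) = 13 - 2*n (X(s, n) = 7 + (4*(3 - n))/2 = 7 + (12 - 4*n)/2 = 7 + (6 - 2*n) = 13 - 2*n)
-X(785, S(30)) = -(13 - 2*6) = -(13 - 12) = -1*1 = -1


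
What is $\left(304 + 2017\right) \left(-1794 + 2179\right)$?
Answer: $893585$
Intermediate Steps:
$\left(304 + 2017\right) \left(-1794 + 2179\right) = 2321 \cdot 385 = 893585$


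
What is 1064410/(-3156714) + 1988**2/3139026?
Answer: 69201345683/75068237277 ≈ 0.92185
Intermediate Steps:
1064410/(-3156714) + 1988**2/3139026 = 1064410*(-1/3156714) + 3952144*(1/3139026) = -532205/1578357 + 1976072/1569513 = 69201345683/75068237277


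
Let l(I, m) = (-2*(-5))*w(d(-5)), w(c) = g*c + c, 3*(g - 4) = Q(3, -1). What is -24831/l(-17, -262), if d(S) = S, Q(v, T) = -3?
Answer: 24831/200 ≈ 124.16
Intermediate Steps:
g = 3 (g = 4 + (⅓)*(-3) = 4 - 1 = 3)
w(c) = 4*c (w(c) = 3*c + c = 4*c)
l(I, m) = -200 (l(I, m) = (-2*(-5))*(4*(-5)) = 10*(-20) = -200)
-24831/l(-17, -262) = -24831/(-200) = -24831*(-1/200) = 24831/200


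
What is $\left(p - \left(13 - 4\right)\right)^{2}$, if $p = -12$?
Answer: $441$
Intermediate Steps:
$\left(p - \left(13 - 4\right)\right)^{2} = \left(-12 - \left(13 - 4\right)\right)^{2} = \left(-12 - 9\right)^{2} = \left(-21\right)^{2} = 441$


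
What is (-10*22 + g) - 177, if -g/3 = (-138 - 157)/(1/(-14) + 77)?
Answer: -138393/359 ≈ -385.50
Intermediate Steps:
g = 4130/359 (g = -3*(-138 - 157)/(1/(-14) + 77) = -(-885)/(-1/14 + 77) = -(-885)/1077/14 = -(-885)*14/1077 = -3*(-4130/1077) = 4130/359 ≈ 11.504)
(-10*22 + g) - 177 = (-10*22 + 4130/359) - 177 = (-220 + 4130/359) - 177 = -74850/359 - 177 = -138393/359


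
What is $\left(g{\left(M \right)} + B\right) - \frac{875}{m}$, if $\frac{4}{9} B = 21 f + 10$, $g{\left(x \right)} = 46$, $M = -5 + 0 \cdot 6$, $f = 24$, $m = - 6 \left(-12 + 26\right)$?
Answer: $\frac{14555}{12} \approx 1212.9$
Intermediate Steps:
$m = -84$ ($m = \left(-6\right) 14 = -84$)
$M = -5$ ($M = -5 + 0 = -5$)
$B = \frac{2313}{2}$ ($B = \frac{9 \left(21 \cdot 24 + 10\right)}{4} = \frac{9 \left(504 + 10\right)}{4} = \frac{9}{4} \cdot 514 = \frac{2313}{2} \approx 1156.5$)
$\left(g{\left(M \right)} + B\right) - \frac{875}{m} = \left(46 + \frac{2313}{2}\right) - \frac{875}{-84} = \frac{2405}{2} - - \frac{125}{12} = \frac{2405}{2} + \frac{125}{12} = \frac{14555}{12}$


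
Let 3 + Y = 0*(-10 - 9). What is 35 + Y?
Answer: 32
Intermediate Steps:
Y = -3 (Y = -3 + 0*(-10 - 9) = -3 + 0*(-19) = -3 + 0 = -3)
35 + Y = 35 - 3 = 32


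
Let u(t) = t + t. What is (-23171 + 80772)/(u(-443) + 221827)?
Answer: 57601/220941 ≈ 0.26071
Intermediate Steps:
u(t) = 2*t
(-23171 + 80772)/(u(-443) + 221827) = (-23171 + 80772)/(2*(-443) + 221827) = 57601/(-886 + 221827) = 57601/220941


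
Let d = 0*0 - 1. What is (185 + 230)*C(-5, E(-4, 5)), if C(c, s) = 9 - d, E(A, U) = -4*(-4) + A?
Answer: 4150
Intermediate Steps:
d = -1 (d = 0 - 1 = -1)
E(A, U) = 16 + A
C(c, s) = 10 (C(c, s) = 9 - 1*(-1) = 9 + 1 = 10)
(185 + 230)*C(-5, E(-4, 5)) = (185 + 230)*10 = 415*10 = 4150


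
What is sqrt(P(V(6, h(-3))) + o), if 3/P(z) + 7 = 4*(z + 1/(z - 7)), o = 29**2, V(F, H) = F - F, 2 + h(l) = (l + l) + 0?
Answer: 2*sqrt(590314)/53 ≈ 28.993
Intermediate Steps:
h(l) = -2 + 2*l (h(l) = -2 + ((l + l) + 0) = -2 + (2*l + 0) = -2 + 2*l)
V(F, H) = 0
o = 841
P(z) = 3/(-7 + 4*z + 4/(-7 + z)) (P(z) = 3/(-7 + 4*(z + 1/(z - 7))) = 3/(-7 + 4*(z + 1/(-7 + z))) = 3/(-7 + (4*z + 4/(-7 + z))) = 3/(-7 + 4*z + 4/(-7 + z)))
sqrt(P(V(6, h(-3))) + o) = sqrt(3*(-7 + 0)/(53 - 35*0 + 4*0**2) + 841) = sqrt(3*(-7)/(53 + 0 + 4*0) + 841) = sqrt(3*(-7)/(53 + 0 + 0) + 841) = sqrt(3*(-7)/53 + 841) = sqrt(3*(1/53)*(-7) + 841) = sqrt(-21/53 + 841) = sqrt(44552/53) = 2*sqrt(590314)/53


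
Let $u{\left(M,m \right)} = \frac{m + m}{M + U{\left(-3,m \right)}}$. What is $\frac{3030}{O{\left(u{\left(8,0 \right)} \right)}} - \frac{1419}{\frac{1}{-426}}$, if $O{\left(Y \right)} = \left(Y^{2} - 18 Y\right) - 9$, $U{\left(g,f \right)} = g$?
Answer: $\frac{1812472}{3} \approx 6.0416 \cdot 10^{5}$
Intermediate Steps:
$u{\left(M,m \right)} = \frac{2 m}{-3 + M}$ ($u{\left(M,m \right)} = \frac{m + m}{M - 3} = \frac{2 m}{-3 + M}$)
$O{\left(Y \right)} = -9 + Y^{2} - 18 Y$
$\frac{3030}{O{\left(u{\left(8,0 \right)} \right)}} - \frac{1419}{\frac{1}{-426}} = \frac{3030}{-9 + \left(2 \cdot 0 \frac{1}{-3 + 8}\right)^{2} - 18 \cdot 2 \cdot 0 \frac{1}{-3 + 8}} - \frac{1419}{\frac{1}{-426}} = \frac{3030}{-9 + \left(2 \cdot 0 \cdot \frac{1}{5}\right)^{2} - 18 \cdot 2 \cdot 0 \cdot \frac{1}{5}} - \frac{1419}{- \frac{1}{426}} = \frac{3030}{-9 + \left(2 \cdot 0 \cdot \frac{1}{5}\right)^{2} - 18 \cdot 2 \cdot 0 \cdot \frac{1}{5}} - -604494 = \frac{3030}{-9 + 0^{2} - 0} + 604494 = \frac{3030}{-9 + 0 + 0} + 604494 = \frac{3030}{-9} + 604494 = 3030 \left(- \frac{1}{9}\right) + 604494 = - \frac{1010}{3} + 604494 = \frac{1812472}{3}$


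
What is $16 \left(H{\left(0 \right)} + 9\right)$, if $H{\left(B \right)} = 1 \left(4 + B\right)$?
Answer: $208$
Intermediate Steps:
$H{\left(B \right)} = 4 + B$
$16 \left(H{\left(0 \right)} + 9\right) = 16 \left(\left(4 + 0\right) + 9\right) = 16 \left(4 + 9\right) = 16 \cdot 13 = 208$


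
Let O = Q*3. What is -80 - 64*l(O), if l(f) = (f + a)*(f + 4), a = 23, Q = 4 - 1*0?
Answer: -35920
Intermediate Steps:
Q = 4 (Q = 4 + 0 = 4)
O = 12 (O = 4*3 = 12)
l(f) = (4 + f)*(23 + f) (l(f) = (f + 23)*(f + 4) = (23 + f)*(4 + f) = (4 + f)*(23 + f))
-80 - 64*l(O) = -80 - 64*(92 + 12² + 27*12) = -80 - 64*(92 + 144 + 324) = -80 - 64*560 = -80 - 35840 = -35920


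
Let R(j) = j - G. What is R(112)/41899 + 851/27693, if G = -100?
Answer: 41526965/1160309007 ≈ 0.035790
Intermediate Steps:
R(j) = 100 + j (R(j) = j - 1*(-100) = j + 100 = 100 + j)
R(112)/41899 + 851/27693 = (100 + 112)/41899 + 851/27693 = 212*(1/41899) + 851*(1/27693) = 212/41899 + 851/27693 = 41526965/1160309007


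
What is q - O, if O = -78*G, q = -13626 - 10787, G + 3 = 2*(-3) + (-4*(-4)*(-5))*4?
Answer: -50075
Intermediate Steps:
G = -329 (G = -3 + (2*(-3) + (-4*(-4)*(-5))*4) = -3 + (-6 + (16*(-5))*4) = -3 + (-6 - 80*4) = -3 + (-6 - 320) = -3 - 326 = -329)
q = -24413
O = 25662 (O = -78*(-329) = 25662)
q - O = -24413 - 1*25662 = -24413 - 25662 = -50075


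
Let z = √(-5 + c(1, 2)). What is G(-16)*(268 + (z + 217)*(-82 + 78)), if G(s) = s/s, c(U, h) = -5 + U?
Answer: -600 - 12*I ≈ -600.0 - 12.0*I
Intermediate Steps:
G(s) = 1
z = 3*I (z = √(-5 + (-5 + 1)) = √(-5 - 4) = √(-9) = 3*I ≈ 3.0*I)
G(-16)*(268 + (z + 217)*(-82 + 78)) = 1*(268 + (3*I + 217)*(-82 + 78)) = 1*(268 + (217 + 3*I)*(-4)) = 1*(268 + (-868 - 12*I)) = 1*(-600 - 12*I) = -600 - 12*I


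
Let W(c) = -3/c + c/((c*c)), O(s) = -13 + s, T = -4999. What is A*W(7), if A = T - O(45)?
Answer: 10062/7 ≈ 1437.4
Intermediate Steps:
A = -5031 (A = -4999 - (-13 + 45) = -4999 - 1*32 = -4999 - 32 = -5031)
W(c) = -2/c (W(c) = -3/c + c/(c²) = -3/c + c/c² = -3/c + 1/c = -2/c)
A*W(7) = -(-10062)/7 = -5031*(-2/7) = 10062/7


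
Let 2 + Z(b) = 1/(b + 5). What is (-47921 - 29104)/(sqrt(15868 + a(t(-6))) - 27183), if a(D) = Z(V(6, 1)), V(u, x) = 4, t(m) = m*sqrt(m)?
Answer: 18843935175/6650096606 + 231075*sqrt(142795)/6650096606 ≈ 2.8468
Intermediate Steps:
t(m) = m**(3/2)
Z(b) = -2 + 1/(5 + b) (Z(b) = -2 + 1/(b + 5) = -2 + 1/(5 + b))
a(D) = -17/9 (a(D) = (-9 - 2*4)/(5 + 4) = (-9 - 8)/9 = (1/9)*(-17) = -17/9)
(-47921 - 29104)/(sqrt(15868 + a(t(-6))) - 27183) = (-47921 - 29104)/(sqrt(15868 - 17/9) - 27183) = -77025/(sqrt(142795/9) - 27183) = -77025/(sqrt(142795)/3 - 27183) = -77025/(-27183 + sqrt(142795)/3)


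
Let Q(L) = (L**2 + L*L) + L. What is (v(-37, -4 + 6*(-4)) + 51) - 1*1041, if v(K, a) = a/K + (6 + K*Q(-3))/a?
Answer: -1004543/1036 ≈ -969.64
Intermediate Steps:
Q(L) = L + 2*L**2 (Q(L) = (L**2 + L**2) + L = 2*L**2 + L = L + 2*L**2)
v(K, a) = a/K + (6 + 15*K)/a (v(K, a) = a/K + (6 + K*(-3*(1 + 2*(-3))))/a = a/K + (6 + K*(-3*(1 - 6)))/a = a/K + (6 + K*(-3*(-5)))/a = a/K + (6 + K*15)/a = a/K + (6 + 15*K)/a)
(v(-37, -4 + 6*(-4)) + 51) - 1*1041 = ((6/(-4 + 6*(-4)) + (-4 + 6*(-4))/(-37) + 15*(-37)/(-4 + 6*(-4))) + 51) - 1*1041 = ((6/(-4 - 24) + (-4 - 24)*(-1/37) + 15*(-37)/(-4 - 24)) + 51) - 1041 = ((6/(-28) - 28*(-1/37) + 15*(-37)/(-28)) + 51) - 1041 = ((6*(-1/28) + 28/37 + 15*(-37)*(-1/28)) + 51) - 1041 = ((-3/14 + 28/37 + 555/28) + 51) - 1041 = (21097/1036 + 51) - 1041 = 73933/1036 - 1041 = -1004543/1036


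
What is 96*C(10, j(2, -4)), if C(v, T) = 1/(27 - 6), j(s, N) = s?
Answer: 32/7 ≈ 4.5714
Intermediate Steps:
C(v, T) = 1/21
96*C(10, j(2, -4)) = 96*(1/21) = 32/7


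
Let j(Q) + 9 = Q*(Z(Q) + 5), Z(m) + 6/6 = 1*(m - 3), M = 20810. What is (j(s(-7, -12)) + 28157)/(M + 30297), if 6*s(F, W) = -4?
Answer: 5170/9387 ≈ 0.55076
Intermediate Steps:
Z(m) = -4 + m (Z(m) = -1 + 1*(m - 3) = -1 + 1*(-3 + m) = -1 + (-3 + m) = -4 + m)
s(F, W) = -2/3 (s(F, W) = (1/6)*(-4) = -2/3)
j(Q) = -9 + Q*(1 + Q) (j(Q) = -9 + Q*((-4 + Q) + 5) = -9 + Q*(1 + Q))
(j(s(-7, -12)) + 28157)/(M + 30297) = ((-9 - 2/3 + (-2/3)**2) + 28157)/(20810 + 30297) = ((-9 - 2/3 + 4/9) + 28157)/51107 = (-83/9 + 28157)*(1/51107) = (253330/9)*(1/51107) = 5170/9387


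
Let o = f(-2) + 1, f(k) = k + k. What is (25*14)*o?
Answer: -1050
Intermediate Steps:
f(k) = 2*k
o = -3 (o = 2*(-2) + 1 = -4 + 1 = -3)
(25*14)*o = (25*14)*(-3) = 350*(-3) = -1050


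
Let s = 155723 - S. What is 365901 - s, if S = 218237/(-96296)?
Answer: 20239082451/96296 ≈ 2.1018e+5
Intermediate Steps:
S = -218237/96296 (S = 218237*(-1/96296) = -218237/96296 ≈ -2.2663)
s = 14995720245/96296 (s = 155723 - 1*(-218237/96296) = 155723 + 218237/96296 = 14995720245/96296 ≈ 1.5573e+5)
365901 - s = 365901 - 1*14995720245/96296 = 365901 - 14995720245/96296 = 20239082451/96296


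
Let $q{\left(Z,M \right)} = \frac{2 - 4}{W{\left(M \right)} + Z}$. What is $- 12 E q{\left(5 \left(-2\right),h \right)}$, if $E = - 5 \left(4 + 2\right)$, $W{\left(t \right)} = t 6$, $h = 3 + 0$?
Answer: $-90$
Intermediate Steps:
$h = 3$
$W{\left(t \right)} = 6 t$
$q{\left(Z,M \right)} = - \frac{2}{Z + 6 M}$ ($q{\left(Z,M \right)} = \frac{2 - 4}{6 M + Z} = - \frac{2}{Z + 6 M}$)
$E = -30$ ($E = \left(-5\right) 6 = -30$)
$- 12 E q{\left(5 \left(-2\right),h \right)} = \left(-12\right) \left(-30\right) \left(- \frac{2}{5 \left(-2\right) + 6 \cdot 3}\right) = 360 \left(- \frac{2}{-10 + 18}\right) = 360 \left(- \frac{2}{8}\right) = 360 \left(\left(-2\right) \frac{1}{8}\right) = 360 \left(- \frac{1}{4}\right) = -90$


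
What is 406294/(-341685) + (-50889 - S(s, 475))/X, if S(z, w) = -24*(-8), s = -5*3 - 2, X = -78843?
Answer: -4859942119/8979823485 ≈ -0.54121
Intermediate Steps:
s = -17 (s = -15 - 2 = -17)
S(z, w) = 192
406294/(-341685) + (-50889 - S(s, 475))/X = 406294/(-341685) + (-50889 - 1*192)/(-78843) = 406294*(-1/341685) + (-50889 - 192)*(-1/78843) = -406294/341685 - 51081*(-1/78843) = -406294/341685 + 17027/26281 = -4859942119/8979823485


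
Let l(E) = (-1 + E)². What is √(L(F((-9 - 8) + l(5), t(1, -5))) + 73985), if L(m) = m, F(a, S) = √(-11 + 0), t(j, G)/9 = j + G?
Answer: √(73985 + I*√11) ≈ 272.0 + 0.006*I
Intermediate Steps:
t(j, G) = 9*G + 9*j (t(j, G) = 9*(j + G) = 9*(G + j) = 9*G + 9*j)
F(a, S) = I*√11 (F(a, S) = √(-11) = I*√11)
√(L(F((-9 - 8) + l(5), t(1, -5))) + 73985) = √(I*√11 + 73985) = √(73985 + I*√11)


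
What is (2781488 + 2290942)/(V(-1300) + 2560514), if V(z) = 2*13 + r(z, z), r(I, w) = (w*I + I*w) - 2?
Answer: 2536215/2970269 ≈ 0.85387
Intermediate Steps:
r(I, w) = -2 + 2*I*w (r(I, w) = (I*w + I*w) - 2 = 2*I*w - 2 = -2 + 2*I*w)
V(z) = 24 + 2*z**2 (V(z) = 2*13 + (-2 + 2*z*z) = 26 + (-2 + 2*z**2) = 24 + 2*z**2)
(2781488 + 2290942)/(V(-1300) + 2560514) = (2781488 + 2290942)/((24 + 2*(-1300)**2) + 2560514) = 5072430/((24 + 2*1690000) + 2560514) = 5072430/((24 + 3380000) + 2560514) = 5072430/(3380024 + 2560514) = 5072430/5940538 = 5072430*(1/5940538) = 2536215/2970269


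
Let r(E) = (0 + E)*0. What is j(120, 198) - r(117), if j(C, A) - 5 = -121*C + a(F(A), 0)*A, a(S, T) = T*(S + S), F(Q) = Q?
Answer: -14515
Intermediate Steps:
a(S, T) = 2*S*T (a(S, T) = T*(2*S) = 2*S*T)
j(C, A) = 5 - 121*C (j(C, A) = 5 + (-121*C + (2*A*0)*A) = 5 + (-121*C + 0*A) = 5 + (-121*C + 0) = 5 - 121*C)
r(E) = 0 (r(E) = E*0 = 0)
j(120, 198) - r(117) = (5 - 121*120) - 1*0 = (5 - 14520) + 0 = -14515 + 0 = -14515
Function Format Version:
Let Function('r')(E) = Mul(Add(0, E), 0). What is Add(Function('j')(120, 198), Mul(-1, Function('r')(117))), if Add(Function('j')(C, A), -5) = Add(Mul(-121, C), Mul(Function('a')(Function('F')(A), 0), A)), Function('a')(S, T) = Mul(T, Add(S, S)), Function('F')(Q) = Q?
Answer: -14515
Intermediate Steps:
Function('a')(S, T) = Mul(2, S, T) (Function('a')(S, T) = Mul(T, Mul(2, S)) = Mul(2, S, T))
Function('j')(C, A) = Add(5, Mul(-121, C)) (Function('j')(C, A) = Add(5, Add(Mul(-121, C), Mul(Mul(2, A, 0), A))) = Add(5, Add(Mul(-121, C), Mul(0, A))) = Add(5, Add(Mul(-121, C), 0)) = Add(5, Mul(-121, C)))
Function('r')(E) = 0 (Function('r')(E) = Mul(E, 0) = 0)
Add(Function('j')(120, 198), Mul(-1, Function('r')(117))) = Add(Add(5, Mul(-121, 120)), Mul(-1, 0)) = Add(Add(5, -14520), 0) = Add(-14515, 0) = -14515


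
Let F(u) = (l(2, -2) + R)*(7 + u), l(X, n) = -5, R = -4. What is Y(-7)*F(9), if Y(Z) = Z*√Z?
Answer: 1008*I*√7 ≈ 2666.9*I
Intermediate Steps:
Y(Z) = Z^(3/2)
F(u) = -63 - 9*u (F(u) = (-5 - 4)*(7 + u) = -9*(7 + u) = -63 - 9*u)
Y(-7)*F(9) = (-7)^(3/2)*(-63 - 9*9) = (-7*I*√7)*(-63 - 81) = -7*I*√7*(-144) = 1008*I*√7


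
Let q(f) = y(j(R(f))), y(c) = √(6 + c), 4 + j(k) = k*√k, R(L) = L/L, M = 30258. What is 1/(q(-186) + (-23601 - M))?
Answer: -17953/966930626 - √3/2900791878 ≈ -1.8568e-5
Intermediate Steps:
R(L) = 1
j(k) = -4 + k^(3/2) (j(k) = -4 + k*√k = -4 + k^(3/2))
q(f) = √3 (q(f) = √(6 + (-4 + 1^(3/2))) = √(6 + (-4 + 1)) = √(6 - 3) = √3)
1/(q(-186) + (-23601 - M)) = 1/(√3 + (-23601 - 1*30258)) = 1/(√3 + (-23601 - 30258)) = 1/(√3 - 53859) = 1/(-53859 + √3)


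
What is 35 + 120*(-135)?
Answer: -16165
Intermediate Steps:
35 + 120*(-135) = 35 - 16200 = -16165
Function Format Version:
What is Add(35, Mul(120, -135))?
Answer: -16165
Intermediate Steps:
Add(35, Mul(120, -135)) = Add(35, -16200) = -16165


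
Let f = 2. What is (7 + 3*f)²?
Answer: 169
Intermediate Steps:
(7 + 3*f)² = (7 + 3*2)² = (7 + 6)² = 13² = 169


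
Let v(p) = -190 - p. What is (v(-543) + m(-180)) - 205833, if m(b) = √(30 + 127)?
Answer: -205480 + √157 ≈ -2.0547e+5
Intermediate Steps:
m(b) = √157
(v(-543) + m(-180)) - 205833 = ((-190 - 1*(-543)) + √157) - 205833 = ((-190 + 543) + √157) - 205833 = (353 + √157) - 205833 = -205480 + √157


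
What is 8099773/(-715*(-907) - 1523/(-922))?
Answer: 240902926/19287843 ≈ 12.490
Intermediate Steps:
8099773/(-715*(-907) - 1523/(-922)) = 8099773/(648505 - 1523*(-1/922)) = 8099773/(648505 + 1523/922) = 8099773/(597923133/922) = 8099773*(922/597923133) = 240902926/19287843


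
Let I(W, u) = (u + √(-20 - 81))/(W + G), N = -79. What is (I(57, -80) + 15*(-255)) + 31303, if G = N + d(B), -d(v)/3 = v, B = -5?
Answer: 192426/7 - I*√101/7 ≈ 27489.0 - 1.4357*I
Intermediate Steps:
d(v) = -3*v
G = -64 (G = -79 - 3*(-5) = -79 + 15 = -64)
I(W, u) = (u + I*√101)/(-64 + W) (I(W, u) = (u + √(-20 - 81))/(W - 64) = (u + √(-101))/(-64 + W) = (u + I*√101)/(-64 + W))
(I(57, -80) + 15*(-255)) + 31303 = ((-80 + I*√101)/(-64 + 57) + 15*(-255)) + 31303 = ((-80 + I*√101)/(-7) - 3825) + 31303 = (-(-80 + I*√101)/7 - 3825) + 31303 = ((80/7 - I*√101/7) - 3825) + 31303 = (-26695/7 - I*√101/7) + 31303 = 192426/7 - I*√101/7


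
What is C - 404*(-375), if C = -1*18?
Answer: 151482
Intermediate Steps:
C = -18
C - 404*(-375) = -18 - 404*(-375) = -18 + 151500 = 151482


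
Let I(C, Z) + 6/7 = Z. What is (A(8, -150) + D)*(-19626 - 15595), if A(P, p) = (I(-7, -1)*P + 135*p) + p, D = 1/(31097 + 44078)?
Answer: 378372447365653/526225 ≈ 7.1903e+8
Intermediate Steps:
D = 1/75175 ≈ 1.3302e-5
I(C, Z) = -6/7 + Z
A(P, p) = 136*p - 13*P/7 (A(P, p) = ((-6/7 - 1)*P + 135*p) + p = (-13*P/7 + 135*p) + p = (135*p - 13*P/7) + p = 136*p - 13*P/7)
(A(8, -150) + D)*(-19626 - 15595) = ((136*(-150) - 13/7*8) + 1/75175)*(-19626 - 15595) = ((-20400 - 104/7) + 1/75175)*(-35221) = (-142904/7 + 1/75175)*(-35221) = -10742808193/526225*(-35221) = 378372447365653/526225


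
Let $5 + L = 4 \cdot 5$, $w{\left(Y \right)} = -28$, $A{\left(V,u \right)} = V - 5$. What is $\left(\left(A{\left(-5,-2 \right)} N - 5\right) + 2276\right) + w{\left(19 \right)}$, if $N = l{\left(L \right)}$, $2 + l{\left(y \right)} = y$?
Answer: $2113$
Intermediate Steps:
$A{\left(V,u \right)} = -5 + V$
$L = 15$ ($L = -5 + 4 \cdot 5 = -5 + 20 = 15$)
$l{\left(y \right)} = -2 + y$
$N = 13$ ($N = -2 + 15 = 13$)
$\left(\left(A{\left(-5,-2 \right)} N - 5\right) + 2276\right) + w{\left(19 \right)} = \left(\left(\left(-5 - 5\right) 13 - 5\right) + 2276\right) - 28 = \left(\left(\left(-10\right) 13 - 5\right) + 2276\right) - 28 = \left(\left(-130 - 5\right) + 2276\right) - 28 = \left(-135 + 2276\right) - 28 = 2141 - 28 = 2113$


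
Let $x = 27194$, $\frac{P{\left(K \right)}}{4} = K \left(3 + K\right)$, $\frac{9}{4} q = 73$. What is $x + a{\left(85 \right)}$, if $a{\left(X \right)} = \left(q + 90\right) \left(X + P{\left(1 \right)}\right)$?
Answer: $\frac{356048}{9} \approx 39561.0$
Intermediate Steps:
$q = \frac{292}{9}$ ($q = \frac{4}{9} \cdot 73 = \frac{292}{9} \approx 32.444$)
$P{\left(K \right)} = 4 K \left(3 + K\right)$
$a{\left(X \right)} = \frac{17632}{9} + \frac{1102 X}{9}$ ($a{\left(X \right)} = \left(\frac{292}{9} + 90\right) \left(X + 4 \cdot 1 \left(3 + 1\right)\right) = \frac{1102 \left(X + 4 \cdot 1 \cdot 4\right)}{9} = \frac{1102 \left(X + 16\right)}{9} = \frac{1102 \left(16 + X\right)}{9} = \frac{17632}{9} + \frac{1102 X}{9}$)
$x + a{\left(85 \right)} = 27194 + \left(\frac{17632}{9} + \frac{1102}{9} \cdot 85\right) = 27194 + \left(\frac{17632}{9} + \frac{93670}{9}\right) = 27194 + \frac{111302}{9} = \frac{356048}{9}$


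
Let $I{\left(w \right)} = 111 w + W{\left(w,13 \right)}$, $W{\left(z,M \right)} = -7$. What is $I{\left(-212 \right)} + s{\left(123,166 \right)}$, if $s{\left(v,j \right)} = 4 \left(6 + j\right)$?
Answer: $-22851$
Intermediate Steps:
$s{\left(v,j \right)} = 24 + 4 j$
$I{\left(w \right)} = -7 + 111 w$ ($I{\left(w \right)} = 111 w - 7 = -7 + 111 w$)
$I{\left(-212 \right)} + s{\left(123,166 \right)} = \left(-7 + 111 \left(-212\right)\right) + \left(24 + 4 \cdot 166\right) = \left(-7 - 23532\right) + \left(24 + 664\right) = -23539 + 688 = -22851$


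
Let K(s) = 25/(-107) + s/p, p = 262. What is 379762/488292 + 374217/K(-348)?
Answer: -1280639195405861/5345088378 ≈ -2.3959e+5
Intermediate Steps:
K(s) = -25/107 + s/262 (K(s) = 25/(-107) + s/262 = 25*(-1/107) + s*(1/262) = -25/107 + s/262)
379762/488292 + 374217/K(-348) = 379762/488292 + 374217/(-25/107 + (1/262)*(-348)) = 379762*(1/488292) + 374217/(-25/107 - 174/131) = 189881/244146 + 374217/(-21893/14017) = 189881/244146 + 374217*(-14017/21893) = 189881/244146 - 5245399689/21893 = -1280639195405861/5345088378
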